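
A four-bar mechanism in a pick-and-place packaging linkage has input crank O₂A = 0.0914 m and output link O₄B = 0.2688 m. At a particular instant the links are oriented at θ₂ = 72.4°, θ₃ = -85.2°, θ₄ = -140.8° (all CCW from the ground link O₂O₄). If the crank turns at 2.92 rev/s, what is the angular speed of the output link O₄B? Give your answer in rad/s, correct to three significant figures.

ω₂ = 18.35 rad/s (from 2.92 rev/s).
Differentiating the loop-closure r₂e^{iθ₂}+r₃e^{iθ₃}=r₁+r₄e^{iθ₄} gives r₂ω₂e^{iθ₂}+r₃ω₃e^{iθ₃}=r₄ω₄e^{iθ₄}.
Eliminating the other unknown: ω₄ = r₂ω₂ sin(θ₂−θ₃) / [r₄ sin(θ₄−θ₃)].
Numerator sine = +0.38107; denominator sine = -0.82511.
Result = 0.0914·18.35·(+0.38107) / (0.2688·(-0.82511)) = -2.8812 rad/s; magnitude 2.8812 rad/s.

2.88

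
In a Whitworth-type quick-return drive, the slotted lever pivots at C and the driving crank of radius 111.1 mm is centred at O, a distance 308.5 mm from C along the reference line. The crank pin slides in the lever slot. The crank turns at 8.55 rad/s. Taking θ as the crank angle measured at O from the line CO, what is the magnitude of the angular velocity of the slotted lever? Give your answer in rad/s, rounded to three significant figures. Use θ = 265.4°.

0.804

ω = 8.55 rad/s
Crank pin A relative to C: A = (d + r cosθ, r sinθ); lever angle φ = atan2(r sinθ, d + r cosθ).
Differentiating tanφ: φ̇ = rω(d cosθ + r)/(d² + r² + 2dr cosθ).
d² + r² + 2dr cosθ = |CA|² = 0.102018 m²;  d cosθ + r = +0.086359 m.
|ω_lever| = |0.1111·8.55·+0.086359| / 0.102018 = 0.8041 rad/s.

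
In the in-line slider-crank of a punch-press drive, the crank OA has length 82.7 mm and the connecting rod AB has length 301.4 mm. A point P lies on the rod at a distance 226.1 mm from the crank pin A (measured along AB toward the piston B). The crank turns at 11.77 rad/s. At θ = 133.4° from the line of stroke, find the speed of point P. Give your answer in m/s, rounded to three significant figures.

0.628

ω = 11.77 rad/s.  Crank-pin speed |V_A| = rω = 0.97338 m/s, perpendicular to OA.
Rod angle: sinφ = −(r/L) sinθ ⇒ φ = -11.500°; ω_rod = −rω cosθ/√(L²−r²sin²θ) = +2.2644 rad/s.
V_P = V_A + ω_rod × AP, with AP = 0.2261 m along the rod.
Components: V_Px = −rω sinθ − a·ω_rod·sinφ = -0.60516 m/s;  V_Py = rω cosθ + a·ω_rod·cosφ = -0.16709 m/s.
|V_P| = √(V_Px² + V_Py²) = 0.62781 m/s.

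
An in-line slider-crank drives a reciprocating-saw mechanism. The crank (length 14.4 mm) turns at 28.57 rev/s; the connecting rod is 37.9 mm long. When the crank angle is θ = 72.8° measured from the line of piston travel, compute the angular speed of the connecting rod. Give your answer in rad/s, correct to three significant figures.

21.6

ω = 179.5 rad/s (converted from 28.57 rev/s).
The rod makes angle φ with the slider axis where L sinφ = r sinθ; differentiating, L cosφ·φ̇ = r ω cosθ.
L cosφ = √(L² − r² sin²θ) = 0.035315 m.
|ω_rod| = r ω |cosθ| / √(L² − r² sin²θ) = 0.0144·179.5·0.29571/0.035315 = 21.645 rad/s.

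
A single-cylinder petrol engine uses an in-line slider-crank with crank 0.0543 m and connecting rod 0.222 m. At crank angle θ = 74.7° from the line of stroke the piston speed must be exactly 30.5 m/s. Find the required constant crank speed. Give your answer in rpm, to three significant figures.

For an in-line slider-crank, |v_piston| = rω|sinθ|·[1 + r cosθ/√(L² − r² sin²θ)].
With r = 0.0543 m, L = 0.222 m, θ = 74.7°: the bracketed kinematic factor |dx/dθ| = 0.055854 m.
ω = v/|dx/dθ| = 30.5/0.055854 = 546.07 rad/s.
N = 60ω/(2π) = 5214.5 rpm.

5210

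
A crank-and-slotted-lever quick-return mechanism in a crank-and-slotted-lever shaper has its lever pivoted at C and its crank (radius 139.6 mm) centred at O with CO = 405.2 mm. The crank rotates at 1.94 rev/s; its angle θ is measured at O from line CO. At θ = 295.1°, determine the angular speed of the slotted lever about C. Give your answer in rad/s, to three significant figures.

2.29

ω = 12.19 rad/s (from 1.94 rev/s).
Crank pin A relative to C: A = (d + r cosθ, r sinθ); lever angle φ = atan2(r sinθ, d + r cosθ).
Differentiating tanφ: φ̇ = rω(d cosθ + r)/(d² + r² + 2dr cosθ).
d² + r² + 2dr cosθ = |CA|² = 0.231666 m²;  d cosθ + r = +0.31149 m.
|ω_lever| = |0.1396·12.19·+0.31149| / 0.231666 = 2.2879 rad/s.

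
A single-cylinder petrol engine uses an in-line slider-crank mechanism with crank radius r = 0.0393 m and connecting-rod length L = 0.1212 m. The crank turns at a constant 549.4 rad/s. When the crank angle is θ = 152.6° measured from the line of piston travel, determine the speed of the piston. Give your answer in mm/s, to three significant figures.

7040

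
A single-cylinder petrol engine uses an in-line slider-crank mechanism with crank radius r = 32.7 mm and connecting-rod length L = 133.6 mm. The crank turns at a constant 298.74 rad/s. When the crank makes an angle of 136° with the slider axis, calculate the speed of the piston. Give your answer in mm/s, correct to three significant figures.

5570

ω = 298.7 rad/s
For an in-line slider-crank, x = r cosθ + √(L² − r² sin²θ), so v = −rω sinθ·[1 + r cosθ/√(L² − r² sin²θ)].
With r = 0.0327 m, L = 0.1336 m, θ = 136°: √(L² − r² sin²θ) = 0.13165 m.
v = −0.0327·298.7·0.69466·[1 + 0.0327·-0.71934/0.13165] = -5.5735 m/s.
|v| = 5.5735 m/s = 5573.5 mm/s.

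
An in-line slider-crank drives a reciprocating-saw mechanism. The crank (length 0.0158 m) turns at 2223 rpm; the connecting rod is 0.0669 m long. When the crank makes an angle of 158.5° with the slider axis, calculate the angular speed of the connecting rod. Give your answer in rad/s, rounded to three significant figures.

51.3

ω = 232.8 rad/s (converted from 2223 rpm).
The rod makes angle φ with the slider axis where L sinφ = r sinθ; differentiating, L cosφ·φ̇ = r ω cosθ.
L cosφ = √(L² − r² sin²θ) = 0.066649 m.
|ω_rod| = r ω |cosθ| / √(L² − r² sin²θ) = 0.0158·232.8·0.93042/0.066649 = 51.346 rad/s.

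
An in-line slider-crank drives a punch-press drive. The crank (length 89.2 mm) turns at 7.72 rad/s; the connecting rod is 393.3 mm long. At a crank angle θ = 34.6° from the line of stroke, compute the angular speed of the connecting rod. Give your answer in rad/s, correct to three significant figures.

1.45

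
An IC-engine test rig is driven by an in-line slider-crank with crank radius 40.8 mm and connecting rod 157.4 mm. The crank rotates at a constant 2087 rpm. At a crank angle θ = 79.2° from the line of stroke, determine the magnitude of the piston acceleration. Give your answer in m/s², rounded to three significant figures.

119

ω = 2π·2087/60 = 218.6 rad/s
x(θ) = r cosθ + √(L² − r² sin²θ); with ω constant, a = ω²·d²x/dθ².
d²x/dθ² = −r cosθ − r²(cos2θ)/√u − r⁴ sin²2θ/(4u^{3/2}),  u = L² − r² sin²θ = 0.0231686 m².
Substituting r = 0.0408 m, L = 0.1574 m, θ = 79.2°: d²x/dθ² = +0.0024965 m.
a = ω²·d²x/dθ² = (218.6)²·(+0.0024965) = +119.25 m/s²;  |a| = 119.25 m/s².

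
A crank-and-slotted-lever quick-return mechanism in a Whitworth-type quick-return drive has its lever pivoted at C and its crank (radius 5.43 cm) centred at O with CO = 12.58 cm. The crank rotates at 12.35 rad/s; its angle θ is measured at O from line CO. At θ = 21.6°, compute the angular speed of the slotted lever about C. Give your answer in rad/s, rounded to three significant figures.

3.65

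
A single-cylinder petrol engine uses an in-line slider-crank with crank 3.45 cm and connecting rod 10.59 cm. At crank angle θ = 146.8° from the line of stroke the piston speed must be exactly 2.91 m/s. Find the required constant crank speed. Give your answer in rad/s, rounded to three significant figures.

213

For an in-line slider-crank, |v_piston| = rω|sinθ|·[1 + r cosθ/√(L² − r² sin²θ)].
With r = 0.0345 m, L = 0.1059 m, θ = 146.8°: the bracketed kinematic factor |dx/dθ| = 0.013657 m.
ω = v/|dx/dθ| = 2.91/0.013657 = 213.07 rad/s.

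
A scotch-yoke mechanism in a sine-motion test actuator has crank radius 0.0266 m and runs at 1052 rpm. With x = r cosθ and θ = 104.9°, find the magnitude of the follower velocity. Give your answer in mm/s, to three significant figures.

ω = 110.2 rad/s (from 1052 rpm).
x = r cosθ ⇒ ẋ = −rω sinθ.
|v| = rω|sinθ| = 0.0266·110.2·|sin 104.9°| = 2.8319 m/s = 2831.9 mm/s.

2830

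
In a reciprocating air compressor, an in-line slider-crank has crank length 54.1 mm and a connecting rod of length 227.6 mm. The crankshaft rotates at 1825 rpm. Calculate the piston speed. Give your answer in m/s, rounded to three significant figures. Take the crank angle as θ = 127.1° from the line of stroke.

ω = 2π·1825/60 = 191.1 rad/s
For an in-line slider-crank, x = r cosθ + √(L² − r² sin²θ), so v = −rω sinθ·[1 + r cosθ/√(L² − r² sin²θ)].
With r = 0.0541 m, L = 0.2276 m, θ = 127.1°: √(L² − r² sin²θ) = 0.22347 m.
v = −0.0541·191.1·0.79758·[1 + 0.0541·-0.60321/0.22347] = -7.0422 m/s.
|v| = 7.0422 m/s.

7.04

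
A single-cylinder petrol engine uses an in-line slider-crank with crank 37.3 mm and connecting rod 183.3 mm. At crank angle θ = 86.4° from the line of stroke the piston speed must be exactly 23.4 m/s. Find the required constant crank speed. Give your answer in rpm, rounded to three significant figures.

For an in-line slider-crank, |v_piston| = rω|sinθ|·[1 + r cosθ/√(L² − r² sin²θ)].
With r = 0.0373 m, L = 0.1833 m, θ = 86.4°: the bracketed kinematic factor |dx/dθ| = 0.037712 m.
ω = v/|dx/dθ| = 23.4/0.037712 = 620.49 rad/s.
N = 60ω/(2π) = 5925.2 rpm.

5930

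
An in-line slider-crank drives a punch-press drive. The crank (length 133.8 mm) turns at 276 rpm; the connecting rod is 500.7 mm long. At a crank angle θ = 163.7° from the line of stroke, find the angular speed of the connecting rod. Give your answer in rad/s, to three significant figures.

7.43

ω = 28.9 rad/s (converted from 276 rpm).
The rod makes angle φ with the slider axis where L sinφ = r sinθ; differentiating, L cosφ·φ̇ = r ω cosθ.
L cosφ = √(L² − r² sin²θ) = 0.49929 m.
|ω_rod| = r ω |cosθ| / √(L² − r² sin²θ) = 0.1338·28.9·0.95981/0.49929 = 7.434 rad/s.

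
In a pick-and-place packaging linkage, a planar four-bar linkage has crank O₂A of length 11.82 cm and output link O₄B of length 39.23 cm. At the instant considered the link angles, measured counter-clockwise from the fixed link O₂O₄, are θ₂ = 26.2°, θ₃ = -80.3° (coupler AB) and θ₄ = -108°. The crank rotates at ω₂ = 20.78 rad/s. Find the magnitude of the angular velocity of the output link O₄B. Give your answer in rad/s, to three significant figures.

ω₂ = 20.78 rad/s
Differentiating the loop-closure r₂e^{iθ₂}+r₃e^{iθ₃}=r₁+r₄e^{iθ₄} gives r₂ω₂e^{iθ₂}+r₃ω₃e^{iθ₃}=r₄ω₄e^{iθ₄}.
Eliminating the other unknown: ω₄ = r₂ω₂ sin(θ₂−θ₃) / [r₄ sin(θ₄−θ₃)].
Numerator sine = +0.95882; denominator sine = -0.46484.
Result = 0.1182·20.78·(+0.95882) / (0.3923·(-0.46484)) = -12.914 rad/s; magnitude 12.914 rad/s.

12.9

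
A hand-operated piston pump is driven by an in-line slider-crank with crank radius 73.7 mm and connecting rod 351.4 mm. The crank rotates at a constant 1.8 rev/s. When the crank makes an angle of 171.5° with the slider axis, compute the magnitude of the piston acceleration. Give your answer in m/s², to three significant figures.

7.43

ω = 2π·1.8 = 11.31 rad/s
x(θ) = r cosθ + √(L² − r² sin²θ); with ω constant, a = ω²·d²x/dθ².
d²x/dθ² = −r cosθ − r²(cos2θ)/√u − r⁴ sin²2θ/(4u^{3/2}),  u = L² − r² sin²θ = 0.123363 m².
Substituting r = 0.0737 m, L = 0.3514 m, θ = 171.5°: d²x/dθ² = +0.058087 m.
a = ω²·d²x/dθ² = (11.31)²·(+0.058087) = +7.4299 m/s²;  |a| = 7.4299 m/s².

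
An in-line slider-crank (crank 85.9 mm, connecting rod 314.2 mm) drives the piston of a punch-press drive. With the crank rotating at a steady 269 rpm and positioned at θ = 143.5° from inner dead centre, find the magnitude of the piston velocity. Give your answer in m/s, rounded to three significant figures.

ω = 2π·269/60 = 28.17 rad/s
For an in-line slider-crank, x = r cosθ + √(L² − r² sin²θ), so v = −rω sinθ·[1 + r cosθ/√(L² − r² sin²θ)].
With r = 0.0859 m, L = 0.3142 m, θ = 143.5°: √(L² − r² sin²θ) = 0.31002 m.
v = −0.0859·28.17·0.59482·[1 + 0.0859·-0.80386/0.31002] = -1.1187 m/s.
|v| = 1.1187 m/s.

1.12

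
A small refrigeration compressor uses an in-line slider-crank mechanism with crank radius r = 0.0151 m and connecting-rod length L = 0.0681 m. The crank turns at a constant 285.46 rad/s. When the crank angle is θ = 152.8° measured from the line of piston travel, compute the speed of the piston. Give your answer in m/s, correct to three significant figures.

1.58

ω = 285.5 rad/s
For an in-line slider-crank, x = r cosθ + √(L² − r² sin²θ), so v = −rω sinθ·[1 + r cosθ/√(L² − r² sin²θ)].
With r = 0.0151 m, L = 0.0681 m, θ = 152.8°: √(L² − r² sin²θ) = 0.067749 m.
v = −0.0151·285.5·0.45710·[1 + 0.0151·-0.88942/0.067749] = -1.5797 m/s.
|v| = 1.5797 m/s.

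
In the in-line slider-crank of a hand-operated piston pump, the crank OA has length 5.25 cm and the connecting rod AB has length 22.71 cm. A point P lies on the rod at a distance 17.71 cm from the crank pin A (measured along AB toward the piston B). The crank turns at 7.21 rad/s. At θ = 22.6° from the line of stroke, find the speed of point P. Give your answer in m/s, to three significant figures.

ω = 7.21 rad/s.  Crank-pin speed |V_A| = rω = 0.37853 m/s, perpendicular to OA.
Rod angle: sinφ = −(r/L) sinθ ⇒ φ = -5.097°; ω_rod = −rω cosθ/√(L²−r²sin²θ) = -1.5449 rad/s.
V_P = V_A + ω_rod × AP, with AP = 0.1771 m along the rod.
Components: V_Px = −rω sinθ − a·ω_rod·sinφ = -0.16977 m/s;  V_Py = rω cosθ + a·ω_rod·cosφ = +0.076939 m/s.
|V_P| = √(V_Px² + V_Py²) = 0.18639 m/s.

0.186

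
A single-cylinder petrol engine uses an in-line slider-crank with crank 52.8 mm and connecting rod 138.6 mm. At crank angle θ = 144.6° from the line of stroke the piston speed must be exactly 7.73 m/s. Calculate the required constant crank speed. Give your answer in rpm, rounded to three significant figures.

3540

For an in-line slider-crank, |v_piston| = rω|sinθ|·[1 + r cosθ/√(L² − r² sin²θ)].
With r = 0.0528 m, L = 0.1386 m, θ = 144.6°: the bracketed kinematic factor |dx/dθ| = 0.020848 m.
ω = v/|dx/dθ| = 7.73/0.020848 = 370.77 rad/s.
N = 60ω/(2π) = 3540.6 rpm.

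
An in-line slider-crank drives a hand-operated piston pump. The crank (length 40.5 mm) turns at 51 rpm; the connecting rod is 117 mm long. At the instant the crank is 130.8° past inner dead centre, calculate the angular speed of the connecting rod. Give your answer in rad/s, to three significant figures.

ω = 5.341 rad/s (converted from 51 rpm).
The rod makes angle φ with the slider axis where L sinφ = r sinθ; differentiating, L cosφ·φ̇ = r ω cosθ.
L cosφ = √(L² − r² sin²θ) = 0.11291 m.
|ω_rod| = r ω |cosθ| / √(L² − r² sin²θ) = 0.0405·5.341·0.65342/0.11291 = 1.2517 rad/s.

1.25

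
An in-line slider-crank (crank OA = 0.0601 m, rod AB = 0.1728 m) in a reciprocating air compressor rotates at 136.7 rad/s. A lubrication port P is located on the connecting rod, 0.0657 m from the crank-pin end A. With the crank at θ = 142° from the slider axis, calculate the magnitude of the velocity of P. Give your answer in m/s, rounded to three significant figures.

6.04

ω = 136.7 rad/s.  Crank-pin speed |V_A| = rω = 8.2157 m/s, perpendicular to OA.
Rod angle: sinφ = −(r/L) sinθ ⇒ φ = -12.364°; ω_rod = −rω cosθ/√(L²−r²sin²θ) = +38.355 rad/s.
V_P = V_A + ω_rod × AP, with AP = 0.0657 m along the rod.
Components: V_Px = −rω sinθ − a·ω_rod·sinφ = -4.5185 m/s;  V_Py = rω cosθ + a·ω_rod·cosφ = -4.0126 m/s.
|V_P| = √(V_Px² + V_Py²) = 6.043 m/s.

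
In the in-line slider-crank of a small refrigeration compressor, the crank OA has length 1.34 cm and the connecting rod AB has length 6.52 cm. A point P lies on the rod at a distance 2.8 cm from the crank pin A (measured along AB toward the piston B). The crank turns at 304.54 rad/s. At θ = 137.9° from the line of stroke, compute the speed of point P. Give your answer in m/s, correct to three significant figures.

3.08

ω = 304.5 rad/s.  Crank-pin speed |V_A| = rω = 4.0808 m/s, perpendicular to OA.
Rod angle: sinφ = −(r/L) sinθ ⇒ φ = -7.920°; ω_rod = −rω cosθ/√(L²−r²sin²θ) = +46.887 rad/s.
V_P = V_A + ω_rod × AP, with AP = 0.028 m along the rod.
Components: V_Px = −rω sinθ − a·ω_rod·sinφ = -2.555 m/s;  V_Py = rω cosθ + a·ω_rod·cosφ = -1.7276 m/s.
|V_P| = √(V_Px² + V_Py²) = 3.0842 m/s.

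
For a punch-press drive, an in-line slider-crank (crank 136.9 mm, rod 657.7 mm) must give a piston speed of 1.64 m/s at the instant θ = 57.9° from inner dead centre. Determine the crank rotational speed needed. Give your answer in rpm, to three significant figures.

121

For an in-line slider-crank, |v_piston| = rω|sinθ|·[1 + r cosθ/√(L² − r² sin²θ)].
With r = 0.1369 m, L = 0.6577 m, θ = 57.9°: the bracketed kinematic factor |dx/dθ| = 0.129 m.
ω = v/|dx/dθ| = 1.64/0.129 = 12.713 rad/s.
N = 60ω/(2π) = 121.4 rpm.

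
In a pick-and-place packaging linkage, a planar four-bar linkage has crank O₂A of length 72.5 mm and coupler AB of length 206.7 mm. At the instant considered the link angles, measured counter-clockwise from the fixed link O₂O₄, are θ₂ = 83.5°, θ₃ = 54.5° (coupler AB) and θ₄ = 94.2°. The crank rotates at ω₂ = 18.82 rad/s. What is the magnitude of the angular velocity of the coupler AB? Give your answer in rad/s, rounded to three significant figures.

1.92

ω₂ = 18.82 rad/s
Differentiating the loop-closure r₂e^{iθ₂}+r₃e^{iθ₃}=r₁+r₄e^{iθ₄} gives r₂ω₂e^{iθ₂}+r₃ω₃e^{iθ₃}=r₄ω₄e^{iθ₄}.
Eliminating the other unknown: ω₃ = r₂ω₂ sin(θ₄−θ₂) / [r₃ sin(θ₃−θ₄)].
Numerator sine = +0.18567; denominator sine = -0.63877.
Result = 0.0725·18.82·(+0.18567) / (0.2067·(-0.63877)) = -1.9187 rad/s; magnitude 1.9187 rad/s.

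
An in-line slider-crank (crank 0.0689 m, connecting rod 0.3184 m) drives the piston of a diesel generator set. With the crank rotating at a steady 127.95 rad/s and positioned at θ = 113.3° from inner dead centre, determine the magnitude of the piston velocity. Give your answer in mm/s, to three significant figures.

7390

ω = 128 rad/s
For an in-line slider-crank, x = r cosθ + √(L² − r² sin²θ), so v = −rω sinθ·[1 + r cosθ/√(L² − r² sin²θ)].
With r = 0.0689 m, L = 0.3184 m, θ = 113.3°: √(L² − r² sin²θ) = 0.31205 m.
v = −0.0689·128·0.91845·[1 + 0.0689·-0.39555/0.31205] = -7.3897 m/s.
|v| = 7.3897 m/s = 7389.7 mm/s.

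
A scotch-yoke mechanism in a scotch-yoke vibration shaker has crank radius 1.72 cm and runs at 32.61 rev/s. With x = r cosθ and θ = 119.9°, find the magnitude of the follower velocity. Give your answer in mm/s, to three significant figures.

ω = 204.9 rad/s (from 32.61 rev/s).
x = r cosθ ⇒ ẋ = −rω sinθ.
|v| = rω|sinθ| = 0.0172·204.9·|sin 119.9°| = 3.0551 m/s = 3055.1 mm/s.

3060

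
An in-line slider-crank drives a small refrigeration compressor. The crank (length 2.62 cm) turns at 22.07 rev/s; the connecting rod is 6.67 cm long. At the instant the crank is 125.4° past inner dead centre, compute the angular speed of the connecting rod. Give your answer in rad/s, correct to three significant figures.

33.3

ω = 138.7 rad/s (converted from 22.07 rev/s).
The rod makes angle φ with the slider axis where L sinφ = r sinθ; differentiating, L cosφ·φ̇ = r ω cosθ.
L cosφ = √(L² − r² sin²θ) = 0.063189 m.
|ω_rod| = r ω |cosθ| / √(L² − r² sin²θ) = 0.0262·138.7·0.57928/0.063189 = 33.307 rad/s.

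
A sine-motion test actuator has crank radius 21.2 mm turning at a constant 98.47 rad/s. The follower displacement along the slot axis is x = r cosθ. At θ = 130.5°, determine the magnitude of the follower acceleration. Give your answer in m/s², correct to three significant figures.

134

ω = 98.47 rad/s
x = r cosθ ⇒ ẍ = −rω² cosθ (ω constant).
|a| = rω²|cosθ| = 0.0212·(98.47)²·|cos 130.5°| = 133.5 m/s².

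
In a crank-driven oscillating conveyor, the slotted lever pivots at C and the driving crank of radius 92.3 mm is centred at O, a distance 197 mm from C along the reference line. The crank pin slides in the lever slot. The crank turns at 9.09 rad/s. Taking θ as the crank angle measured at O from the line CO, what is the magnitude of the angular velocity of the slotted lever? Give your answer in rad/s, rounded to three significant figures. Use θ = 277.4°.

1.90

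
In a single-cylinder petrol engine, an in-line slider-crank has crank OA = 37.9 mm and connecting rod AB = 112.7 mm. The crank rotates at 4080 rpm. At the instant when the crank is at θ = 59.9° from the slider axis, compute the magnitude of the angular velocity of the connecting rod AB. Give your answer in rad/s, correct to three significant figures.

ω = 427.3 rad/s (converted from 4080 rpm).
The rod makes angle φ with the slider axis where L sinφ = r sinθ; differentiating, L cosφ·φ̇ = r ω cosθ.
L cosφ = √(L² − r² sin²θ) = 0.10782 m.
|ω_rod| = r ω |cosθ| / √(L² − r² sin²θ) = 0.0379·427.3·0.50151/0.10782 = 75.317 rad/s.

75.3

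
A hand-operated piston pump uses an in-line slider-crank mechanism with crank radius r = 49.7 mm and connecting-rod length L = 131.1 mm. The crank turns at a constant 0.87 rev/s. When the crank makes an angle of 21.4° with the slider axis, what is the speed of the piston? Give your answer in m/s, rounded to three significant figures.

0.134

ω = 2π·0.87 = 5.466 rad/s
For an in-line slider-crank, x = r cosθ + √(L² − r² sin²θ), so v = −rω sinθ·[1 + r cosθ/√(L² − r² sin²θ)].
With r = 0.0497 m, L = 0.1311 m, θ = 21.4°: √(L² − r² sin²θ) = 0.12984 m.
v = −0.0497·5.466·0.36488·[1 + 0.0497·0.93106/0.12984] = -0.13446 m/s.
|v| = 0.13446 m/s.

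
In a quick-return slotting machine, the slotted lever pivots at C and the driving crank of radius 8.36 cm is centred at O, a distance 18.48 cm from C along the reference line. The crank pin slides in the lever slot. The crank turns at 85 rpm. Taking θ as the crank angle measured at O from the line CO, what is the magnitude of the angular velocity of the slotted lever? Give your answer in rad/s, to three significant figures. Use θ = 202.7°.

5.12

ω = 8.901 rad/s (from 85 rpm).
Crank pin A relative to C: A = (d + r cosθ, r sinθ); lever angle φ = atan2(r sinθ, d + r cosθ).
Differentiating tanφ: φ̇ = rω(d cosθ + r)/(d² + r² + 2dr cosθ).
d² + r² + 2dr cosθ = |CA|² = 0.0126349 m²;  d cosθ + r = -0.086885 m.
|ω_lever| = |0.0836·8.901·-0.086885| / 0.0126349 = 5.1171 rad/s.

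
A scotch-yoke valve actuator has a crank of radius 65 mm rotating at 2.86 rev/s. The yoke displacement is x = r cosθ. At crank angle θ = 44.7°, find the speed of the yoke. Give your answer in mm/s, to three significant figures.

822

ω = 17.97 rad/s (from 2.86 rev/s).
x = r cosθ ⇒ ẋ = −rω sinθ.
|v| = rω|sinθ| = 0.065·17.97·|sin 44.7°| = 0.8216 m/s = 821.6 mm/s.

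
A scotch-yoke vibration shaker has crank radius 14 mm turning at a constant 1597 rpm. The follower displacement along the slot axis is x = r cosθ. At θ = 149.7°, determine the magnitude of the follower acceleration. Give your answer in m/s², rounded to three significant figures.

338

ω = 167.2 rad/s (from 1597 rpm).
x = r cosθ ⇒ ẍ = −rω² cosθ (ω constant).
|a| = rω²|cosθ| = 0.014·(167.2)²·|cos 149.7°| = 338.07 m/s².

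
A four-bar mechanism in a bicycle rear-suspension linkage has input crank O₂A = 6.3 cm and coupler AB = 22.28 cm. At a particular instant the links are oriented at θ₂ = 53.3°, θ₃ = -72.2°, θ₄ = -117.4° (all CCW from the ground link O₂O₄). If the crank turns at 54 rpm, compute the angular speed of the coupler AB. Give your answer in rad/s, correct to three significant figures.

0.364

ω₂ = 5.655 rad/s (from 54 rpm).
Differentiating the loop-closure r₂e^{iθ₂}+r₃e^{iθ₃}=r₁+r₄e^{iθ₄} gives r₂ω₂e^{iθ₂}+r₃ω₃e^{iθ₃}=r₄ω₄e^{iθ₄}.
Eliminating the other unknown: ω₃ = r₂ω₂ sin(θ₄−θ₂) / [r₃ sin(θ₃−θ₄)].
Numerator sine = -0.16160; denominator sine = +0.70957.
Result = 0.063·5.655·(-0.16160) / (0.2228·(+0.70957)) = -0.36417 rad/s; magnitude 0.36417 rad/s.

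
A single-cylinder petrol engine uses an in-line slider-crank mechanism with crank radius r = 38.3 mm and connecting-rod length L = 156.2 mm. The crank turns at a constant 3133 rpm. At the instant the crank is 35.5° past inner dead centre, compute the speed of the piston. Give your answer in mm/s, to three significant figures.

ω = 2π·3133/60 = 328.1 rad/s
For an in-line slider-crank, x = r cosθ + √(L² − r² sin²θ), so v = −rω sinθ·[1 + r cosθ/√(L² − r² sin²θ)].
With r = 0.0383 m, L = 0.1562 m, θ = 35.5°: √(L² − r² sin²θ) = 0.15461 m.
v = −0.0383·328.1·0.58070·[1 + 0.0383·0.81412/0.15461] = -8.7686 m/s.
|v| = 8.7686 m/s = 8768.6 mm/s.

8770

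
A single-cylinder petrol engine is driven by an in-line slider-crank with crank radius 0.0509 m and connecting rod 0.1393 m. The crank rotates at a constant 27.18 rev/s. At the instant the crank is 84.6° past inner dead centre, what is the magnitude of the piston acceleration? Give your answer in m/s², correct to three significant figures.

ω = 2π·27.2 = 170.8 rad/s
x(θ) = r cosθ + √(L² − r² sin²θ); with ω constant, a = ω²·d²x/dθ².
d²x/dθ² = −r cosθ − r²(cos2θ)/√u − r⁴ sin²2θ/(4u^{3/2}),  u = L² − r² sin²θ = 0.0168366 m².
Substituting r = 0.0509 m, L = 0.1393 m, θ = 84.6°: d²x/dθ² = +0.014796 m.
a = ω²·d²x/dθ² = (170.8)²·(+0.014796) = +431.52 m/s²;  |a| = 431.52 m/s².

432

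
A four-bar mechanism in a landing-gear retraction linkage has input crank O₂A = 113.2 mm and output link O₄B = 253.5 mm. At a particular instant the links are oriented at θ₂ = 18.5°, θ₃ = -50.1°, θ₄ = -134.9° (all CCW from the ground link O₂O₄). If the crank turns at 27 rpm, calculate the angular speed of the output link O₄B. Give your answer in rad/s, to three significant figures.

ω₂ = 2.827 rad/s (from 27 rpm).
Differentiating the loop-closure r₂e^{iθ₂}+r₃e^{iθ₃}=r₁+r₄e^{iθ₄} gives r₂ω₂e^{iθ₂}+r₃ω₃e^{iθ₃}=r₄ω₄e^{iθ₄}.
Eliminating the other unknown: ω₄ = r₂ω₂ sin(θ₂−θ₃) / [r₄ sin(θ₄−θ₃)].
Numerator sine = +0.93106; denominator sine = -0.99588.
Result = 0.1132·2.827·(+0.93106) / (0.2535·(-0.99588)) = -1.1804 rad/s; magnitude 1.1804 rad/s.

1.18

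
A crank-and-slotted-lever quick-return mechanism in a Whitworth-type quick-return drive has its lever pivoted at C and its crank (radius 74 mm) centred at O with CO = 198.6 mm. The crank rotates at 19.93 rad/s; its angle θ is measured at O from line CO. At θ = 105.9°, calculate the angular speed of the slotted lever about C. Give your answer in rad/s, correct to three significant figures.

ω = 19.93 rad/s
Crank pin A relative to C: A = (d + r cosθ, r sinθ); lever angle φ = atan2(r sinθ, d + r cosθ).
Differentiating tanφ: φ̇ = rω(d cosθ + r)/(d² + r² + 2dr cosθ).
d² + r² + 2dr cosθ = |CA|² = 0.0368655 m²;  d cosθ + r = +0.019592 m.
|ω_lever| = |0.074·19.93·+0.019592| / 0.0368655 = 0.78377 rad/s.

0.784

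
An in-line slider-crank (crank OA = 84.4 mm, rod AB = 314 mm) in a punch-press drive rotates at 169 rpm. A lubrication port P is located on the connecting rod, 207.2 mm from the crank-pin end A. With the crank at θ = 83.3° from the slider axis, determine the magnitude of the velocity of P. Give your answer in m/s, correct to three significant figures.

ω = 17.7 rad/s.  Crank-pin speed |V_A| = rω = 1.4937 m/s, perpendicular to OA.
Rod angle: sinφ = −(r/L) sinθ ⇒ φ = -15.483°; ω_rod = −rω cosθ/√(L²−r²sin²θ) = -0.5759 rad/s.
V_P = V_A + ω_rod × AP, with AP = 0.2072 m along the rod.
Components: V_Px = −rω sinθ − a·ω_rod·sinφ = -1.5153 m/s;  V_Py = rω cosθ + a·ω_rod·cosφ = +0.059274 m/s.
|V_P| = √(V_Px² + V_Py²) = 1.5165 m/s.

1.52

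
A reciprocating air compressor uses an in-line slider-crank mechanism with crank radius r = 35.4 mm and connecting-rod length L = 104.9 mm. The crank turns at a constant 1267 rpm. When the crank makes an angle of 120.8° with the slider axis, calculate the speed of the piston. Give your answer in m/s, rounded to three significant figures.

ω = 2π·1267/60 = 132.7 rad/s
For an in-line slider-crank, x = r cosθ + √(L² − r² sin²θ), so v = −rω sinθ·[1 + r cosθ/√(L² − r² sin²θ)].
With r = 0.0354 m, L = 0.1049 m, θ = 120.8°: √(L² − r² sin²θ) = 0.1004 m.
v = −0.0354·132.7·0.85896·[1 + 0.0354·-0.51204/0.1004] = -3.306 m/s.
|v| = 3.306 m/s.

3.31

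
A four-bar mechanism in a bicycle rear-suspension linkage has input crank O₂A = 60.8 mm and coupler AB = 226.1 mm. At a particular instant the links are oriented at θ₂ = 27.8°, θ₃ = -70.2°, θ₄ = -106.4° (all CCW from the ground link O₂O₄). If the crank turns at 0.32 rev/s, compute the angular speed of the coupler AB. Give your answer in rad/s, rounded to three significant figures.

0.656

ω₂ = 2.011 rad/s (from 0.32 rev/s).
Differentiating the loop-closure r₂e^{iθ₂}+r₃e^{iθ₃}=r₁+r₄e^{iθ₄} gives r₂ω₂e^{iθ₂}+r₃ω₃e^{iθ₃}=r₄ω₄e^{iθ₄}.
Eliminating the other unknown: ω₃ = r₂ω₂ sin(θ₄−θ₂) / [r₃ sin(θ₃−θ₄)].
Numerator sine = -0.71691; denominator sine = +0.59061.
Result = 0.0608·2.011·(-0.71691) / (0.2261·(+0.59061)) = -0.6563 rad/s; magnitude 0.6563 rad/s.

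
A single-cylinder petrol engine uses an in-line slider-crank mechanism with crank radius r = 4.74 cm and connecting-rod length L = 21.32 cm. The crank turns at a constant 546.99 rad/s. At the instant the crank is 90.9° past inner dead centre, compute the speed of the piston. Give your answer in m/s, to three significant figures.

ω = 547 rad/s
For an in-line slider-crank, x = r cosθ + √(L² − r² sin²θ), so v = −rω sinθ·[1 + r cosθ/√(L² − r² sin²θ)].
With r = 0.0474 m, L = 0.2132 m, θ = 90.9°: √(L² − r² sin²θ) = 0.20787 m.
v = −0.0474·547·0.99988·[1 + 0.0474·-0.01571/0.20787] = -25.831 m/s.
|v| = 25.831 m/s.

25.8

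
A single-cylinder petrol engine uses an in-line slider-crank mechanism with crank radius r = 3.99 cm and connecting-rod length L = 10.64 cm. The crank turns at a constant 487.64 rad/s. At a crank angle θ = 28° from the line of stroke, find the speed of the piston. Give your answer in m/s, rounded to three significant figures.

12.2

ω = 487.6 rad/s
For an in-line slider-crank, x = r cosθ + √(L² − r² sin²θ), so v = −rω sinθ·[1 + r cosθ/√(L² − r² sin²θ)].
With r = 0.0399 m, L = 0.1064 m, θ = 28°: √(L² − r² sin²θ) = 0.10474 m.
v = −0.0399·487.6·0.46947·[1 + 0.0399·0.88295/0.10474] = -12.207 m/s.
|v| = 12.207 m/s.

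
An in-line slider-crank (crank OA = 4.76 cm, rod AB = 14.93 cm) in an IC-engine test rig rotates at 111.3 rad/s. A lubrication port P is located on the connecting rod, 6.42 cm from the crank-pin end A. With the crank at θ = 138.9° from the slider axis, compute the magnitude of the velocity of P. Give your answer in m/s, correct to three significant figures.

3.86

ω = 111.3 rad/s.  Crank-pin speed |V_A| = rω = 5.2979 m/s, perpendicular to OA.
Rod angle: sinφ = −(r/L) sinθ ⇒ φ = -12.098°; ω_rod = −rω cosθ/√(L²−r²sin²θ) = +27.347 rad/s.
V_P = V_A + ω_rod × AP, with AP = 0.0642 m along the rod.
Components: V_Px = −rω sinθ − a·ω_rod·sinφ = -3.1147 m/s;  V_Py = rω cosθ + a·ω_rod·cosφ = -2.2756 m/s.
|V_P| = √(V_Px² + V_Py²) = 3.8574 m/s.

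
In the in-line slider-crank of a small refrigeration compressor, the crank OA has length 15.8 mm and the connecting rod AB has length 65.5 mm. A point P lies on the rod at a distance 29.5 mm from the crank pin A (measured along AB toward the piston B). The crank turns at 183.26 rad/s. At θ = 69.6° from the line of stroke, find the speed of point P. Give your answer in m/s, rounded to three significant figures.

ω = 183.3 rad/s.  Crank-pin speed |V_A| = rω = 2.8955 m/s, perpendicular to OA.
Rod angle: sinφ = −(r/L) sinθ ⇒ φ = -13.067°; ω_rod = −rω cosθ/√(L²−r²sin²θ) = -15.819 rad/s.
V_P = V_A + ω_rod × AP, with AP = 0.0295 m along the rod.
Components: V_Px = −rω sinθ − a·ω_rod·sinφ = -2.8194 m/s;  V_Py = rω cosθ + a·ω_rod·cosφ = +0.55473 m/s.
|V_P| = √(V_Px² + V_Py²) = 2.8735 m/s.

2.87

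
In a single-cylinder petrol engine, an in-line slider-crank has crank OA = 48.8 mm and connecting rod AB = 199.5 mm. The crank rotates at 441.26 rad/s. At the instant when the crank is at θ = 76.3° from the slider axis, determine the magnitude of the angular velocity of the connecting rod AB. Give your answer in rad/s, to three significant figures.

ω = 441.3 rad/s
The rod makes angle φ with the slider axis where L sinφ = r sinθ; differentiating, L cosφ·φ̇ = r ω cosθ.
L cosφ = √(L² − r² sin²θ) = 0.19378 m.
|ω_rod| = r ω |cosθ| / √(L² − r² sin²θ) = 0.0488·441.3·0.23684/0.19378 = 26.318 rad/s.

26.3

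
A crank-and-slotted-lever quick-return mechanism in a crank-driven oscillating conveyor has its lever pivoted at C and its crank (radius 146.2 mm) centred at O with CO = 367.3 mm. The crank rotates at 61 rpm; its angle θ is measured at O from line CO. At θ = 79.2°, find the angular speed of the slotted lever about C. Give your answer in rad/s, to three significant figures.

1.14

ω = 6.388 rad/s (from 61 rpm).
Crank pin A relative to C: A = (d + r cosθ, r sinθ); lever angle φ = atan2(r sinθ, d + r cosθ).
Differentiating tanφ: φ̇ = rω(d cosθ + r)/(d² + r² + 2dr cosθ).
d² + r² + 2dr cosθ = |CA|² = 0.176408 m²;  d cosθ + r = +0.21503 m.
|ω_lever| = |0.1462·6.388·+0.21503| / 0.176408 = 1.1384 rad/s.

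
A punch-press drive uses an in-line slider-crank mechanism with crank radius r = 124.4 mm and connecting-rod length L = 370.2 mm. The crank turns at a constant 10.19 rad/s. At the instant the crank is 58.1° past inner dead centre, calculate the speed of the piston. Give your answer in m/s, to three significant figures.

1.28

ω = 10.19 rad/s
For an in-line slider-crank, x = r cosθ + √(L² − r² sin²θ), so v = −rω sinθ·[1 + r cosθ/√(L² − r² sin²θ)].
With r = 0.1244 m, L = 0.3702 m, θ = 58.1°: √(L² − r² sin²θ) = 0.35482 m.
v = −0.1244·10.19·0.84897·[1 + 0.1244·0.52844/0.35482] = -1.2756 m/s.
|v| = 1.2756 m/s.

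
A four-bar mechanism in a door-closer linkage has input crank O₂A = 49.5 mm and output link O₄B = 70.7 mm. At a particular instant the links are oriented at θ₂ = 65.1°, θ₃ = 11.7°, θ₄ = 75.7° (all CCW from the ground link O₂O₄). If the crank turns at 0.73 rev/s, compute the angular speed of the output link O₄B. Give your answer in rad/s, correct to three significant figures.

ω₂ = 4.587 rad/s (from 0.73 rev/s).
Differentiating the loop-closure r₂e^{iθ₂}+r₃e^{iθ₃}=r₁+r₄e^{iθ₄} gives r₂ω₂e^{iθ₂}+r₃ω₃e^{iθ₃}=r₄ω₄e^{iθ₄}.
Eliminating the other unknown: ω₄ = r₂ω₂ sin(θ₂−θ₃) / [r₄ sin(θ₄−θ₃)].
Numerator sine = +0.80282; denominator sine = +0.89879.
Result = 0.0495·4.587·(+0.80282) / (0.0707·(+0.89879)) = +2.8684 rad/s; magnitude 2.8684 rad/s.

2.87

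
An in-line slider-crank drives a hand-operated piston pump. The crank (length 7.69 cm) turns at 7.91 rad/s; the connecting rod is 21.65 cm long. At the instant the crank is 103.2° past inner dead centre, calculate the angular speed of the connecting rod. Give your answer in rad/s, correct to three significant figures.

ω = 7.91 rad/s
The rod makes angle φ with the slider axis where L sinφ = r sinθ; differentiating, L cosφ·φ̇ = r ω cosθ.
L cosφ = √(L² − r² sin²θ) = 0.20314 m.
|ω_rod| = r ω |cosθ| / √(L² − r² sin²θ) = 0.0769·7.91·0.22835/0.20314 = 0.68376 rad/s.

0.684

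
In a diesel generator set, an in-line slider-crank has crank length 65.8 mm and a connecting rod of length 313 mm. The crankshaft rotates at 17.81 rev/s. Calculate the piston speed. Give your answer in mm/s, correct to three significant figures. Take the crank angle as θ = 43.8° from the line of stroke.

5880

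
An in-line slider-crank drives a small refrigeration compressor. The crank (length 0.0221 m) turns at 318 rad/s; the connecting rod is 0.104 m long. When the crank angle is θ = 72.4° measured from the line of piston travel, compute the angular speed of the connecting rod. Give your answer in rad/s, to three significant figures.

20.9

ω = 318 rad/s
The rod makes angle φ with the slider axis where L sinφ = r sinθ; differentiating, L cosφ·φ̇ = r ω cosθ.
L cosφ = √(L² − r² sin²θ) = 0.10184 m.
|ω_rod| = r ω |cosθ| / √(L² − r² sin²θ) = 0.0221·318·0.30237/0.10184 = 20.865 rad/s.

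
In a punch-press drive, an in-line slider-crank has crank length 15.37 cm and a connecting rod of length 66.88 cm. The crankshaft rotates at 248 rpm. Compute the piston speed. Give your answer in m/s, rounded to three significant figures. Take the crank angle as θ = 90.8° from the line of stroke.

3.98

ω = 2π·248/60 = 25.97 rad/s
For an in-line slider-crank, x = r cosθ + √(L² − r² sin²θ), so v = −rω sinθ·[1 + r cosθ/√(L² − r² sin²θ)].
With r = 0.1537 m, L = 0.6688 m, θ = 90.8°: √(L² − r² sin²θ) = 0.6509 m.
v = −0.1537·25.97·0.99990·[1 + 0.1537·-0.01396/0.6509] = -3.9781 m/s.
|v| = 3.9781 m/s.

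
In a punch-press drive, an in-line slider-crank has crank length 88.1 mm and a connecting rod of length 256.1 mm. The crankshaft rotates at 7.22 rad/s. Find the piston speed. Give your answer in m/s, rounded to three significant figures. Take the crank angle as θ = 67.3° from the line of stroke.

ω = 7.22 rad/s
For an in-line slider-crank, x = r cosθ + √(L² − r² sin²θ), so v = −rω sinθ·[1 + r cosθ/√(L² − r² sin²θ)].
With r = 0.0881 m, L = 0.2561 m, θ = 67.3°: √(L² − r² sin²θ) = 0.24286 m.
v = −0.0881·7.22·0.92254·[1 + 0.0881·0.38591/0.24286] = -0.66896 m/s.
|v| = 0.66896 m/s.

0.669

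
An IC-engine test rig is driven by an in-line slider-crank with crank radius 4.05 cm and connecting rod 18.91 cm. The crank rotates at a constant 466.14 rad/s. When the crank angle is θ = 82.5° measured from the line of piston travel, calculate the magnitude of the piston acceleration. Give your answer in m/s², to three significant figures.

ω = 466.1 rad/s
x(θ) = r cosθ + √(L² − r² sin²θ); with ω constant, a = ω²·d²x/dθ².
d²x/dθ² = −r cosθ − r²(cos2θ)/√u − r⁴ sin²2θ/(4u^{3/2}),  u = L² − r² sin²θ = 0.0341465 m².
Substituting r = 0.0405 m, L = 0.1891 m, θ = 82.5°: d²x/dθ² = +0.0032805 m.
a = ω²·d²x/dθ² = (466.1)²·(+0.0032805) = +712.81 m/s²;  |a| = 712.81 m/s².

713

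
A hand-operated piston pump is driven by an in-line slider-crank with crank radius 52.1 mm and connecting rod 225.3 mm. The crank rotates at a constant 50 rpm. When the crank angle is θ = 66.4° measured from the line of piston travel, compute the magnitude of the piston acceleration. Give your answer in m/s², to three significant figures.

ω = 2π·50/60 = 5.236 rad/s
x(θ) = r cosθ + √(L² − r² sin²θ); with ω constant, a = ω²·d²x/dθ².
d²x/dθ² = −r cosθ − r²(cos2θ)/√u − r⁴ sin²2θ/(4u^{3/2}),  u = L² − r² sin²θ = 0.0484807 m².
Substituting r = 0.0521 m, L = 0.2253 m, θ = 66.4°: d²x/dθ² = -0.012575 m.
a = ω²·d²x/dθ² = (5.236)²·(-0.012575) = -0.34475 m/s²;  |a| = 0.34475 m/s².

0.345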